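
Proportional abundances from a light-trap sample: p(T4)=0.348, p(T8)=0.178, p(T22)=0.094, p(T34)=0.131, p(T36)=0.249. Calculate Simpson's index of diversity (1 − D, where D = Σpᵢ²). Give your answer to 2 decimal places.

0.76

D = 0.348² + 0.178² + 0.094² + 0.131² + 0.249² = 0.1211 + 0.0317 + 0.0088 + 0.0172 + 0.0620 = 0.2408 (working shown to 4 dp, full precision carried).
So 1 − D = 0.7592, i.e. 0.76 to 2 decimal places.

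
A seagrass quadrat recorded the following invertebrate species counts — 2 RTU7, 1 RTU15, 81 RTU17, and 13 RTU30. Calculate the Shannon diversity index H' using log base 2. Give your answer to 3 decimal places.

0.789

Total N = 2+1+81+13 = 97, so the proportions are 0.02062, 0.01031, 0.83505, 0.13402 (working shown to 5 dp, full precision carried).
Each pᵢ log₂ pᵢ term: 0.02062×(-5.59991)=-0.11546, 0.01031×(-6.59991)=-0.06804, 0.83505×(-0.26006)=-0.21717, 0.13402×(-2.89947)=-0.38859.
Sum = -0.78926, so H' = 0.789.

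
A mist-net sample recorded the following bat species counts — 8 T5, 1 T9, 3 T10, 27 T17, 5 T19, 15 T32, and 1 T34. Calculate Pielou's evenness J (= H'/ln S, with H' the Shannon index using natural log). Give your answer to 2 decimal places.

Total N = 8+1+3+27+5+15+1 = 60, so the proportions are 0.1333, 0.0167, 0.05, 0.45, 0.0833, 0.25, 0.0167 (working shown to 4 dp, full precision carried).
H' = −Σ pᵢ ln pᵢ = −((-0.2687) + (-0.0682) + (-0.1498) + (-0.3593) + (-0.2071) + (-0.3466) + (-0.0682)) = 1.4679.
With S = 7 species, ln S = 1.9459, so J = 1.4679/1.9459 = 0.7543, i.e. 0.75 to 2 decimal places.

0.75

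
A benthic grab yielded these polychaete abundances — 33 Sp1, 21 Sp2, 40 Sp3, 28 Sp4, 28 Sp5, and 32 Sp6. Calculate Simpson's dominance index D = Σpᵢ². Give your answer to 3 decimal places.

Total N = 33+21+40+28+28+32 = 182, so the proportions are 0.18132, 0.11538, 0.21978, 0.15385, 0.15385, 0.17582 (working shown to 5 dp, full precision carried).
D = 0.18132² + 0.11538² + 0.21978² + 0.15385² + 0.15385² + 0.17582² = 0.03288 + 0.01331 + 0.04830 + 0.02367 + 0.02367 + 0.03091 = 0.17274.
To 3 decimal places, D = 0.173.

0.173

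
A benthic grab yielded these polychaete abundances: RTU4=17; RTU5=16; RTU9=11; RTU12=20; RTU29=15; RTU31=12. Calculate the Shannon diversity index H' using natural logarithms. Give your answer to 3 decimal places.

1.772

Total N = 17+16+11+20+15+12 = 91, so the proportions are 0.18681, 0.17582, 0.12088, 0.21978, 0.16484, 0.13187 (working shown to 5 dp, full precision carried).
Each pᵢ ln pᵢ term: 0.18681×(-1.67765)=-0.31341, 0.17582×(-1.73827)=-0.30563, 0.12088×(-2.11296)=-0.25541, 0.21978×(-1.51513)=-0.33299, 0.16484×(-1.80281)=-0.29717, 0.13187×(-2.02595)=-0.26716.
Sum = -1.77177, so H' = 1.772.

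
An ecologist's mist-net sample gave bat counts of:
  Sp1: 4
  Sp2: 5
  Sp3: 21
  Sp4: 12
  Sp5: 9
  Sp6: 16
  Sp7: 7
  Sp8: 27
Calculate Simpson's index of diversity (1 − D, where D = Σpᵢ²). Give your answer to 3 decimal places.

0.829

Total N = 4+5+21+12+9+16+7+27 = 101, so the proportions are 0.0396, 0.0495, 0.20792, 0.11881, 0.08911, 0.15842, 0.06931, 0.26733 (working shown to 5 dp, full precision carried).
D = 0.0396² + 0.0495² + 0.20792² + 0.11881² + 0.08911² + 0.15842² + 0.06931² + 0.26733² = 0.00157 + 0.00245 + 0.04323 + 0.01412 + 0.00794 + 0.02510 + 0.00480 + 0.07146 = 0.17067.
So 1 − D = 0.82933, i.e. 0.829 to 3 decimal places.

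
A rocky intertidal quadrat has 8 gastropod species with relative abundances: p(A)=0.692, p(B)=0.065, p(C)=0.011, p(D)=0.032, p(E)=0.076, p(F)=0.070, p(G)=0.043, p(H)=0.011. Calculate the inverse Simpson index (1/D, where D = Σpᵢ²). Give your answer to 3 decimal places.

2.013

D = 0.692² + 0.065² + 0.011² + 0.032² + 0.076² + 0.07² + 0.043² + 0.011² = 0.478864 + 0.004225 + 0.000121 + 0.001024 + 0.005776 + 0.004900 + 0.001849 + 0.000121 = 0.496880 (working shown to 6 dp, full precision carried).
So 1/D = 2.01256, i.e. 2.013 to 3 decimal places.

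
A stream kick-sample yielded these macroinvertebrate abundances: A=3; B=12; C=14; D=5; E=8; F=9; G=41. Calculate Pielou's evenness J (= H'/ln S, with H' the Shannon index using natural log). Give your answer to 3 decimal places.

0.834

Total N = 3+12+14+5+8+9+41 = 92, so the proportions are 0.03261, 0.13043, 0.15217, 0.05435, 0.08696, 0.09783, 0.44565 (working shown to 5 dp, full precision carried).
H' = −Σ pᵢ ln pᵢ = −((-0.11163) + (-0.26568) + (-0.28650) + (-0.15828) + (-0.21238) + (-0.22740) + (-0.36018)) = 1.62205.
With S = 7 species, ln S = 1.94591, so J = 1.62205/1.94591 = 0.83357, i.e. 0.834 to 3 decimal places.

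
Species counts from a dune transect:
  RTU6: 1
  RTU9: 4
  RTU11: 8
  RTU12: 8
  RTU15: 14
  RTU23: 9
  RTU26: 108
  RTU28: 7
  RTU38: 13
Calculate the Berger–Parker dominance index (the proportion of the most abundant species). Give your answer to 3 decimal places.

Total N = 1+4+8+8+14+9+108+7+13 = 172, so the proportions are 0.00581, 0.02326, 0.04651, 0.04651, 0.0814, 0.05233, 0.62791, 0.0407, 0.07558 (working shown to 5 dp, full precision carried).
The largest proportion is 0.62791, i.e. d = 0.628 to 3 decimal places.

0.628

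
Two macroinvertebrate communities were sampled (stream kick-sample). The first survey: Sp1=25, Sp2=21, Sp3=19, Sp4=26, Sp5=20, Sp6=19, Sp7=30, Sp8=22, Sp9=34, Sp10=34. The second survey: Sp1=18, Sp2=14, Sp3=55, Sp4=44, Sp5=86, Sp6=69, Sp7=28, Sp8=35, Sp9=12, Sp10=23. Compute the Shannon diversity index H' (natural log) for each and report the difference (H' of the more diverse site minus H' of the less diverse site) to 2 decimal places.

0.16

The first survey: N=250, proportions 0.1, 0.084, 0.076, 0.104, 0.08, 0.076, 0.12, 0.088, 0.136, 0.136, giving H' = 2.2785 (working shown to 4 dp, full precision carried).
The second survey: N=384, proportions 0.0469, 0.0365, 0.1432, 0.1146, 0.224, 0.1797, 0.0729, 0.0911, 0.0312, 0.0599, giving H' = 2.1205.
Difference = |2.2785 − 2.1205| = 0.1580, i.e. 0.16 to 2 decimal places.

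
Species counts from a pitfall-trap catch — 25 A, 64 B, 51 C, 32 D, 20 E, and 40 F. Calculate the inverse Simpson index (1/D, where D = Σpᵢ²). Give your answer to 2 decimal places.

Total N = 25+64+51+32+20+40 = 232, so the proportions are 0.107759, 0.275862, 0.219828, 0.137931, 0.086207, 0.172414 (working shown to 6 dp, full precision carried).
D = 0.107759² + 0.275862² + 0.219828² + 0.137931² + 0.086207² + 0.172414² = 0.011612 + 0.076100 + 0.048324 + 0.019025 + 0.007432 + 0.029727 = 0.192219.
So 1/D = 5.2024, i.e. 5.20 to 2 decimal places.

5.20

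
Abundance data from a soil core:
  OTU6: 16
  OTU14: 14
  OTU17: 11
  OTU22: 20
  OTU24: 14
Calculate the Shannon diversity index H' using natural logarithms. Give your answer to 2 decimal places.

1.59

Total N = 16+14+11+20+14 = 75, so the proportions are 0.2133, 0.1867, 0.1467, 0.2667, 0.1867 (working shown to 4 dp, full precision carried).
Each pᵢ ln pᵢ term: 0.2133×(-1.5449)=-0.3296, 0.1867×(-1.6784)=-0.3133, 0.1467×(-1.9196)=-0.2815, 0.2667×(-1.3218)=-0.3525, 0.1867×(-1.6784)=-0.3133.
Sum = -1.5902, so H' = 1.59.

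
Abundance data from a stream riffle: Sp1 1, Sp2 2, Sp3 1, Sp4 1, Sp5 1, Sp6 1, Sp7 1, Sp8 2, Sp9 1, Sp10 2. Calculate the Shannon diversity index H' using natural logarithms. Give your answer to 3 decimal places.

2.245

Total N = 1+2+1+1+1+1+1+2+1+2 = 13, so the proportions are 0.07692, 0.15385, 0.07692, 0.07692, 0.07692, 0.07692, 0.07692, 0.15385, 0.07692, 0.15385 (working shown to 5 dp, full precision carried).
Each pᵢ ln pᵢ term: 0.07692×(-2.56495)=-0.19730, 0.15385×(-1.87180)=-0.28797, 0.07692×(-2.56495)=-0.19730, 0.07692×(-2.56495)=-0.19730, 0.07692×(-2.56495)=-0.19730, 0.07692×(-2.56495)=-0.19730, 0.07692×(-2.56495)=-0.19730, 0.15385×(-1.87180)=-0.28797, 0.07692×(-2.56495)=-0.19730, 0.15385×(-1.87180)=-0.28797.
Sum = -2.24504, so H' = 2.245.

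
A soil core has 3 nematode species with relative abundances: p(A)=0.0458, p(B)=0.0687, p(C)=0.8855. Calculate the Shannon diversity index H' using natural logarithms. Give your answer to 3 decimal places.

Each pᵢ ln pᵢ term (working shown to 5 dp, full precision carried): 0.0458×(-3.08347)=-0.14122, 0.0687×(-2.67801)=-0.18398, 0.8855×(-0.12160)=-0.10768.
Sum = -0.43288, so H' = 0.433.

0.433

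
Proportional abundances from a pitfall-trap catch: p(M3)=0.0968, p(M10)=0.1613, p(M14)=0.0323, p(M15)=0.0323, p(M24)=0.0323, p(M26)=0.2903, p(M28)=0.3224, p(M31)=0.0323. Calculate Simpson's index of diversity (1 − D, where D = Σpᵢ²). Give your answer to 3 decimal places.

D = 0.0968² + 0.1613² + 0.0323² + 0.0323² + 0.0323² + 0.2903² + 0.3224² + 0.0323² = 0.00937 + 0.02602 + 0.00104 + 0.00104 + 0.00104 + 0.08427 + 0.10394 + 0.00104 = 0.22778 (working shown to 5 dp, full precision carried).
So 1 − D = 0.77222, i.e. 0.772 to 3 decimal places.

0.772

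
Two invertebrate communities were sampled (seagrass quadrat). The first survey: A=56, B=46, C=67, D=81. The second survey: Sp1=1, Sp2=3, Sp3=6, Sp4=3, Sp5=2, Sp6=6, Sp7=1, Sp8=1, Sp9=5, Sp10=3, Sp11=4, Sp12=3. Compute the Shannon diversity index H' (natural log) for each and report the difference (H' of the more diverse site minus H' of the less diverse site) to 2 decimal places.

0.97

The first survey: N=250, proportions 0.224, 0.184, 0.268, 0.324, giving H' = 1.3647 (working shown to 4 dp, full precision carried).
The second survey: N=38, proportions 0.0263, 0.0789, 0.1579, 0.0789, 0.0526, 0.1579, 0.0263, 0.0263, 0.1316, 0.0789, 0.1053, 0.0789, giving H' = 2.3307.
Difference = |1.3647 − 2.3307| = 0.9660, i.e. 0.97 to 2 decimal places.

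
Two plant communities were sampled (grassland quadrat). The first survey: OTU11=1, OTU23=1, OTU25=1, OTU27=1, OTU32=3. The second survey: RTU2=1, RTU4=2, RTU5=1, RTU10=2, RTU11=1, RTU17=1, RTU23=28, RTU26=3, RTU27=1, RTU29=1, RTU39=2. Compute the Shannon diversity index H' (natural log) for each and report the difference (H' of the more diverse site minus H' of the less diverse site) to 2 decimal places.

The first survey: N=7, proportions 0.14286, 0.14286, 0.14286, 0.14286, 0.42857, giving H' = 1.47508 (working shown to 5 dp, full precision carried).
The second survey: N=43, proportions 0.02326, 0.04651, 0.02326, 0.04651, 0.02326, 0.02326, 0.65116, 0.06977, 0.02326, 0.02326, 0.04651, giving H' = 1.41803.
Difference = |1.47508 − 1.41803| = 0.05705, i.e. 0.06 to 2 decimal places.

0.06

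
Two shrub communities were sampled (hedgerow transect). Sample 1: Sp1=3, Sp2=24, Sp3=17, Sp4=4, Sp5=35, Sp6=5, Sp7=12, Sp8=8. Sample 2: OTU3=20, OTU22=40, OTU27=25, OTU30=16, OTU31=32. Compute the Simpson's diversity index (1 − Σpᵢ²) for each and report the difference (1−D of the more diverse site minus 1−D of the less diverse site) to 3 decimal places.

0.019

Sample 1: N=108, proportions 0.02778, 0.22222, 0.15741, 0.03704, 0.32407, 0.0463, 0.11111, 0.07407, giving 1−D = 0.79870 (working shown to 5 dp, full precision carried).
Sample 2: N=133, proportions 0.15038, 0.30075, 0.18797, 0.1203, 0.2406, giving 1−D = 0.77924.
Difference = |0.79870 − 0.77924| = 0.01946, i.e. 0.019 to 3 decimal places.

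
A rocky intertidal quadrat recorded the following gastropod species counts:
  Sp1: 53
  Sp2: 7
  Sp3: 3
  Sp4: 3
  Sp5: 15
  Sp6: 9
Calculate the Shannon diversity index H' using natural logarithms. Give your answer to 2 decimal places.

Total N = 53+7+3+3+15+9 = 90, so the proportions are 0.5889, 0.0778, 0.0333, 0.0333, 0.1667, 0.1 (working shown to 4 dp, full precision carried).
Each pᵢ ln pᵢ term: 0.5889×(-0.5295)=-0.3118, 0.0778×(-2.5539)=-0.1986, 0.0333×(-3.4012)=-0.1134, 0.0333×(-3.4012)=-0.1134, 0.1667×(-1.7918)=-0.2986, 0.1×(-2.3026)=-0.2303.
Sum = -1.2661, so H' = 1.27.

1.27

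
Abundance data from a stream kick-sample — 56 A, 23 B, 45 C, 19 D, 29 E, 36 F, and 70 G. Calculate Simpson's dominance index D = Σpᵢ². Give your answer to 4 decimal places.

0.1693

Total N = 56+23+45+19+29+36+70 = 278, so the proportions are 0.2014388, 0.0827338, 0.1618705, 0.0683453, 0.1043165, 0.1294964, 0.2517986 (working shown to 7 dp, full precision carried).
D = 0.2014388² + 0.0827338² + 0.1618705² + 0.0683453² + 0.1043165² + 0.1294964² + 0.2517986² = 0.0405776 + 0.0068449 + 0.0262021 + 0.0046711 + 0.0108819 + 0.0167693 + 0.0634025 = 0.1693494.
To 4 decimal places, D = 0.1693.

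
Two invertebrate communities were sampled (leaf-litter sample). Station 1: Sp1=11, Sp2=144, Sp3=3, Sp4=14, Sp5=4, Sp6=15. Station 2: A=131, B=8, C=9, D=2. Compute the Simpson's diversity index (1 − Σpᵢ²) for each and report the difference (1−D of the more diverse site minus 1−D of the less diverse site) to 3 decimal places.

Station 1: N=191, proportions 0.0575916, 0.7539267, 0.0157068, 0.0732984, 0.0209424, 0.078534, giving 1−D = 0.4160522 (working shown to 7 dp, full precision carried).
Station 2: N=150, proportions 0.8733333, 0.0533333, 0.06, 0.0133333, giving 1−D = 0.2306667.
Difference = |0.4160522 − 0.2306667| = 0.1853855, i.e. 0.185 to 3 decimal places.

0.185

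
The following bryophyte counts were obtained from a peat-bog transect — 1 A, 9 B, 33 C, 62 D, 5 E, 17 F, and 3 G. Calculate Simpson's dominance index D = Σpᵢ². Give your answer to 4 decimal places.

Total N = 1+9+33+62+5+17+3 = 130, so the proportions are 0.007692, 0.069231, 0.253846, 0.476923, 0.038462, 0.130769, 0.023077 (working shown to 6 dp, full precision carried).
D = 0.007692² + 0.069231² + 0.253846² + 0.476923² + 0.038462² + 0.130769² + 0.023077² = 0.000059 + 0.004793 + 0.064438 + 0.227456 + 0.001479 + 0.017101 + 0.000533 = 0.315858.
To 4 decimal places, D = 0.3159.

0.3159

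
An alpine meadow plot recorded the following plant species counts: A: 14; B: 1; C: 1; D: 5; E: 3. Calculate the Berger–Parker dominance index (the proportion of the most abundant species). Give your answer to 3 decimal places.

Total N = 14+1+1+5+3 = 24, so the proportions are 0.58333, 0.04167, 0.04167, 0.20833, 0.125 (working shown to 5 dp, full precision carried).
The largest proportion is 0.58333, i.e. d = 0.583 to 3 decimal places.

0.583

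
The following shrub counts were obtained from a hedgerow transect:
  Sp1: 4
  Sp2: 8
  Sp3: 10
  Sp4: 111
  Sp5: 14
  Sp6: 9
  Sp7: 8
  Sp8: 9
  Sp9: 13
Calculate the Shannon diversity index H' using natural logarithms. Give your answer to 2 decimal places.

Total N = 4+8+10+111+14+9+8+9+13 = 186, so the proportions are 0.0215, 0.043, 0.0538, 0.5968, 0.0753, 0.0484, 0.043, 0.0484, 0.0699 (working shown to 4 dp, full precision carried).
Each pᵢ ln pᵢ term: 0.0215×(-3.8395)=-0.0826, 0.043×(-3.1463)=-0.1353, 0.0538×(-2.9232)=-0.1572, 0.5968×(-0.5162)=-0.3081, 0.0753×(-2.5867)=-0.1947, 0.0484×(-3.0285)=-0.1465, 0.043×(-3.1463)=-0.1353, 0.0484×(-3.0285)=-0.1465, 0.0699×(-2.6608)=-0.1860.
Sum = -1.4922, so H' = 1.49.

1.49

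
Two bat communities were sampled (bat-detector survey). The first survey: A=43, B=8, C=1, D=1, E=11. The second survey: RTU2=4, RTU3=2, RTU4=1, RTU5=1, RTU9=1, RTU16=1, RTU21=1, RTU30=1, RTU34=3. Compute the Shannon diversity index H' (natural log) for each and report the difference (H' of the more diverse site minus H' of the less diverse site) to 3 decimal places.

1.066

The first survey: N=64, proportions 0.67188, 0.125, 0.01562, 0.01562, 0.17188, giving H' = 0.95976 (working shown to 5 dp, full precision carried).
The second survey: N=15, proportions 0.26667, 0.13333, 0.06667, 0.06667, 0.06667, 0.06667, 0.06667, 0.06667, 0.2, giving H' = 2.02623.
Difference = |0.95976 − 2.02623| = 1.06647, i.e. 1.066 to 3 decimal places.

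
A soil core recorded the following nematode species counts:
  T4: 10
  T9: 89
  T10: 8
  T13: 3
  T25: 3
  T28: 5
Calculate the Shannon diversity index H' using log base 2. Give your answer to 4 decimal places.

1.3345

Total N = 10+89+8+3+3+5 = 118, so the proportions are 0.084746, 0.754237, 0.067797, 0.025424, 0.025424, 0.042373 (working shown to 6 dp, full precision carried).
Each pᵢ log₂ pᵢ term: 0.084746×(-3.560715)=-0.301756, 0.754237×(-0.406910)=-0.306906, 0.067797×(-3.882643)=-0.263230, 0.025424×(-5.297681)=-0.134687, 0.025424×(-5.297681)=-0.134687, 0.042373×(-4.560715)=-0.193251.
Sum = -1.334516, so H' = 1.3345.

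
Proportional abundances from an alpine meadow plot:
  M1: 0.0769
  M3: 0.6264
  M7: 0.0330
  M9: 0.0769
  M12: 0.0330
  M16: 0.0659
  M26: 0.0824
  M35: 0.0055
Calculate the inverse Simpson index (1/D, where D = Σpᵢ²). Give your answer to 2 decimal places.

D = 0.0769² + 0.6264² + 0.033² + 0.0769² + 0.033² + 0.0659² + 0.0824² + 0.0055² = 0.005914 + 0.392377 + 0.001089 + 0.005914 + 0.001089 + 0.004343 + 0.006790 + 0.000030 = 0.417545 (working shown to 6 dp, full precision carried).
So 1/D = 2.39495, i.e. 2.39 to 2 decimal places.

2.39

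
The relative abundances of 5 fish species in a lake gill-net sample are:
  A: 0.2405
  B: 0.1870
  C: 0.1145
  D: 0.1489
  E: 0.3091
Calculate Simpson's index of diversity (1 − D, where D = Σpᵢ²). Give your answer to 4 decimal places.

0.7764

D = 0.2405² + 0.187² + 0.1145² + 0.1489² + 0.3091² = 0.057840 + 0.034969 + 0.013110 + 0.022171 + 0.095543 = 0.223634 (working shown to 6 dp, full precision carried).
So 1 − D = 0.776366, i.e. 0.7764 to 4 decimal places.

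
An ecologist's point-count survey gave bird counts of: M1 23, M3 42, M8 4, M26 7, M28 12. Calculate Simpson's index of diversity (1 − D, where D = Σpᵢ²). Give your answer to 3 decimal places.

Total N = 23+42+4+7+12 = 88, so the proportions are 0.26136, 0.47727, 0.04545, 0.07955, 0.13636 (working shown to 5 dp, full precision carried).
D = 0.26136² + 0.47727² + 0.04545² + 0.07955² + 0.13636² = 0.06831 + 0.22779 + 0.00207 + 0.00633 + 0.01860 = 0.32309.
So 1 − D = 0.67691, i.e. 0.677 to 3 decimal places.

0.677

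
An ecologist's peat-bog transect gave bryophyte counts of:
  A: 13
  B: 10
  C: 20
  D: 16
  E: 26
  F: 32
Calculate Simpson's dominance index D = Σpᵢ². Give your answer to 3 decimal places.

Total N = 13+10+20+16+26+32 = 117, so the proportions are 0.11111, 0.08547, 0.17094, 0.13675, 0.22222, 0.2735 (working shown to 5 dp, full precision carried).
D = 0.11111² + 0.08547² + 0.17094² + 0.13675² + 0.22222² + 0.2735² = 0.01235 + 0.00731 + 0.02922 + 0.01870 + 0.04938 + 0.07480 = 0.19176.
To 3 decimal places, D = 0.192.

0.192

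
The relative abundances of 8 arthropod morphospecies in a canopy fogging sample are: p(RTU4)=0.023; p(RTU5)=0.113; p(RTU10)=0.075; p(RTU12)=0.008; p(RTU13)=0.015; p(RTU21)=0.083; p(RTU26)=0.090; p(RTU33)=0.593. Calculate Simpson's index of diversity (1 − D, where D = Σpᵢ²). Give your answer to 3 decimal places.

0.614

D = 0.023² + 0.113² + 0.075² + 0.008² + 0.015² + 0.083² + 0.09² + 0.593² = 0.00053 + 0.01277 + 0.00562 + 0.00006 + 0.00022 + 0.00689 + 0.00810 + 0.35165 = 0.38585 (working shown to 5 dp, full precision carried).
So 1 − D = 0.61415, i.e. 0.614 to 3 decimal places.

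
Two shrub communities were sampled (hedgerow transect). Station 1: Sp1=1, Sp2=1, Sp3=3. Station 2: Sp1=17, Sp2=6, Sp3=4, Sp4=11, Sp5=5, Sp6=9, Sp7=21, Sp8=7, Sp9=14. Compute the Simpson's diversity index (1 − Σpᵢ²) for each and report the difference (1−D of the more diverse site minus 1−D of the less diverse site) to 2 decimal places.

Station 1: N=5, proportions 0.2, 0.2, 0.6, giving 1−D = 0.5600 (working shown to 4 dp, full precision carried).
Station 2: N=94, proportions 0.1809, 0.0638, 0.0426, 0.117, 0.0532, 0.0957, 0.2234, 0.0745, 0.1489, giving 1−D = 0.8581.
Difference = |0.5600 − 0.8581| = 0.2981, i.e. 0.30 to 2 decimal places.

0.30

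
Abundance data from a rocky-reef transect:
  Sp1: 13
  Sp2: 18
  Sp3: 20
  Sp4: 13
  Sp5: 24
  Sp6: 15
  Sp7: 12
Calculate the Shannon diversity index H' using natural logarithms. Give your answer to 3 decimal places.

1.916

Total N = 13+18+20+13+24+15+12 = 115, so the proportions are 0.11304, 0.15652, 0.17391, 0.11304, 0.2087, 0.13043, 0.10435 (working shown to 5 dp, full precision carried).
Each pᵢ ln pᵢ term: 0.11304×(-2.17998)=-0.24643, 0.15652×(-1.85456)=-0.29028, 0.17391×(-1.74920)=-0.30421, 0.11304×(-2.17998)=-0.24643, 0.2087×(-1.56688)=-0.32700, 0.13043×(-2.03688)=-0.26568, 0.10435×(-2.26003)=-0.23583.
Sum = -1.91586, so H' = 1.916.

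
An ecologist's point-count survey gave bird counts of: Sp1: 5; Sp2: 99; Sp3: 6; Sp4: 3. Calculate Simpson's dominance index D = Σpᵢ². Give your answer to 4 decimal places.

Total N = 5+99+6+3 = 113, so the proportions are 0.044248, 0.876106, 0.053097, 0.026549 (working shown to 6 dp, full precision carried).
D = 0.044248² + 0.876106² + 0.053097² + 0.026549² = 0.001958 + 0.767562 + 0.002819 + 0.000705 = 0.773044.
To 4 decimal places, D = 0.7730.

0.7730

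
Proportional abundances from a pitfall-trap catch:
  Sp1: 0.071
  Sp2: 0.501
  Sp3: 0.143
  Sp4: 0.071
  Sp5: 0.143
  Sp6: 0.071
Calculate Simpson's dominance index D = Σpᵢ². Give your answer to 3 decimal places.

D = 0.071² + 0.501² + 0.143² + 0.071² + 0.143² + 0.071² = 0.00504 + 0.25100 + 0.02045 + 0.00504 + 0.02045 + 0.00504 = 0.30702 (working shown to 5 dp, full precision carried).
To 3 decimal places, D = 0.307.

0.307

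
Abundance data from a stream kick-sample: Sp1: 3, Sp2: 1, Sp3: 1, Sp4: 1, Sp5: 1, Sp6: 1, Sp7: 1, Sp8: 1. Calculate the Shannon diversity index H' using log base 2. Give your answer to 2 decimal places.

2.85

Total N = 3+1+1+1+1+1+1+1 = 10, so the proportions are 0.3, 0.1, 0.1, 0.1, 0.1, 0.1, 0.1, 0.1 (working shown to 4 dp, full precision carried).
Each pᵢ log₂ pᵢ term: 0.3×(-1.7370)=-0.5211, 0.1×(-3.3219)=-0.3322, 0.1×(-3.3219)=-0.3322, 0.1×(-3.3219)=-0.3322, 0.1×(-3.3219)=-0.3322, 0.1×(-3.3219)=-0.3322, 0.1×(-3.3219)=-0.3322, 0.1×(-3.3219)=-0.3322.
Sum = -2.8464, so H' = 2.85.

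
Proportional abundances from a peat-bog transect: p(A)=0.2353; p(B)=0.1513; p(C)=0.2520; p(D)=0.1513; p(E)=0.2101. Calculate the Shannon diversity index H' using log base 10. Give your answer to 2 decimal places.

Each pᵢ log₁₀ pᵢ term (working shown to 4 dp, full precision carried): 0.2353×(-0.6284)=-0.1479, 0.1513×(-0.8202)=-0.1241, 0.252×(-0.5986)=-0.1508, 0.1513×(-0.8202)=-0.1241, 0.2101×(-0.6776)=-0.1424.
Sum = -0.6892, so H' = 0.69.

0.69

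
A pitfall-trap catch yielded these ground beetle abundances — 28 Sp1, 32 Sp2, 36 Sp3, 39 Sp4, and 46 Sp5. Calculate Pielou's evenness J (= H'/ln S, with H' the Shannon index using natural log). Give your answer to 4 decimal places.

Total N = 28+32+36+39+46 = 181, so the proportions are 0.154696, 0.176796, 0.198895, 0.21547, 0.254144 (working shown to 6 dp, full precision carried).
H' = −Σ pᵢ ln pᵢ = −((-0.288708) + (-0.306345) + (-0.321211) + (-0.330732) + (-0.348140)) = 1.595136.
With S = 5 species, ln S = 1.609438, so J = 1.595136/1.609438 = 0.991114, i.e. 0.9911 to 4 decimal places.

0.9911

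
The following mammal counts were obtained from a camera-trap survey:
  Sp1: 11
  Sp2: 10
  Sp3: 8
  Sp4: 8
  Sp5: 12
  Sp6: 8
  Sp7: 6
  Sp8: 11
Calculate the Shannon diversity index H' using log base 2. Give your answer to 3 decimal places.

Total N = 11+10+8+8+12+8+6+11 = 74, so the proportions are 0.14865, 0.13514, 0.10811, 0.10811, 0.16216, 0.10811, 0.08108, 0.14865 (working shown to 5 dp, full precision carried).
Each pᵢ log₂ pᵢ term: 0.14865×(-2.75002)=-0.40879, 0.13514×(-2.88753)=-0.39021, 0.10811×(-3.20945)=-0.34697, 0.10811×(-3.20945)=-0.34697, 0.16216×(-2.62449)=-0.42559, 0.10811×(-3.20945)=-0.34697, 0.08108×(-3.62449)=-0.29388, 0.14865×(-2.75002)=-0.40879.
Sum = -2.96815, so H' = 2.968.

2.968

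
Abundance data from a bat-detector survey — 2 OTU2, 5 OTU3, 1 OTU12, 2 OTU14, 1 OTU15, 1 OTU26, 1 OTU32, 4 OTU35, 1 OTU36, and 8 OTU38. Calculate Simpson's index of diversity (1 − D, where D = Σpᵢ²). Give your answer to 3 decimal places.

0.825

Total N = 2+5+1+2+1+1+1+4+1+8 = 26, so the proportions are 0.07692, 0.19231, 0.03846, 0.07692, 0.03846, 0.03846, 0.03846, 0.15385, 0.03846, 0.30769 (working shown to 5 dp, full precision carried).
D = 0.07692² + 0.19231² + 0.03846² + 0.07692² + 0.03846² + 0.03846² + 0.03846² + 0.15385² + 0.03846² + 0.30769² = 0.00592 + 0.03698 + 0.00148 + 0.00592 + 0.00148 + 0.00148 + 0.00148 + 0.02367 + 0.00148 + 0.09467 = 0.17456.
So 1 − D = 0.82544, i.e. 0.825 to 3 decimal places.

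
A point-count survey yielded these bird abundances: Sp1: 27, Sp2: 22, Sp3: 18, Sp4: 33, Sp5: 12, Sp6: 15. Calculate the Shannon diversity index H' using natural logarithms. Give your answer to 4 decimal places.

Total N = 27+22+18+33+12+15 = 127, so the proportions are 0.212598, 0.173228, 0.141732, 0.259843, 0.094488, 0.11811 (working shown to 6 dp, full precision carried).
Each pᵢ ln pᵢ term: 0.212598×(-1.548350)=-0.329177, 0.173228×(-1.753145)=-0.303694, 0.141732×(-1.953815)=-0.276919, 0.259843×(-1.347680)=-0.350184, 0.094488×(-2.359280)=-0.222924, 0.11811×(-2.136137)=-0.252300.
Sum = -1.735198, so H' = 1.7352.

1.7352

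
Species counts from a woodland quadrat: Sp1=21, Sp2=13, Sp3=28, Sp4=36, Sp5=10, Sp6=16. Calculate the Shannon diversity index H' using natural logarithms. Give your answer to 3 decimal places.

Total N = 21+13+28+36+10+16 = 124, so the proportions are 0.16935, 0.10484, 0.22581, 0.29032, 0.08065, 0.12903 (working shown to 5 dp, full precision carried).
Each pᵢ ln pᵢ term: 0.16935×(-1.77576)=-0.30073, 0.10484×(-2.25533)=-0.23645, 0.22581×(-1.48808)=-0.33602, 0.29032×(-1.23676)=-0.35906, 0.08065×(-2.51770)=-0.20304, 0.12903×(-2.04769)=-0.26422.
Sum = -1.69952, so H' = 1.700.

1.700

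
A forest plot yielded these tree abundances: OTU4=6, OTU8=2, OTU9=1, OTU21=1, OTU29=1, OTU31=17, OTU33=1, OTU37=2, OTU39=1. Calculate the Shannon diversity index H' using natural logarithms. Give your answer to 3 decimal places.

1.538

Total N = 6+2+1+1+1+17+1+2+1 = 32, so the proportions are 0.1875, 0.0625, 0.03125, 0.03125, 0.03125, 0.53125, 0.03125, 0.0625, 0.03125 (working shown to 5 dp, full precision carried).
Each pᵢ ln pᵢ term: 0.1875×(-1.67398)=-0.31387, 0.0625×(-2.77259)=-0.17329, 0.03125×(-3.46574)=-0.10830, 0.03125×(-3.46574)=-0.10830, 0.03125×(-3.46574)=-0.10830, 0.53125×(-0.63252)=-0.33603, 0.03125×(-3.46574)=-0.10830, 0.0625×(-2.77259)=-0.17329, 0.03125×(-3.46574)=-0.10830.
Sum = -1.53799, so H' = 1.538.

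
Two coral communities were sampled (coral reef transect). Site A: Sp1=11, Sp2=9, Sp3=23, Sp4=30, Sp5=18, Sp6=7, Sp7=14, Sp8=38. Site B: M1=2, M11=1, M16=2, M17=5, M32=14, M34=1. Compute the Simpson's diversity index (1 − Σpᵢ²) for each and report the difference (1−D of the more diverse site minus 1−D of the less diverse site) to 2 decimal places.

0.21

Site A: N=150, proportions 0.0733, 0.06, 0.1533, 0.2, 0.12, 0.0467, 0.0933, 0.2533, giving 1−D = 0.8380 (working shown to 4 dp, full precision carried).
Site B: N=25, proportions 0.08, 0.04, 0.08, 0.2, 0.56, 0.04, giving 1−D = 0.6304.
Difference = |0.8380 − 0.6304| = 0.2076, i.e. 0.21 to 2 decimal places.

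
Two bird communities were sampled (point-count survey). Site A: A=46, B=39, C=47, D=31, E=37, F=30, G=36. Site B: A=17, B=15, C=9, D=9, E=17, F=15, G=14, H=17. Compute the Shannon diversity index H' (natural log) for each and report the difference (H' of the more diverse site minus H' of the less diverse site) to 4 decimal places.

0.1198

Site A: N=266, proportions 0.172932, 0.146617, 0.176692, 0.116541, 0.139098, 0.112782, 0.135338, giving H' = 1.932919 (working shown to 6 dp, full precision carried).
Site B: N=113, proportions 0.150442, 0.132743, 0.079646, 0.079646, 0.150442, 0.132743, 0.123894, 0.150442, giving H' = 2.052766.
Difference = |1.932919 − 2.052766| = 0.119847, i.e. 0.1198 to 4 decimal places.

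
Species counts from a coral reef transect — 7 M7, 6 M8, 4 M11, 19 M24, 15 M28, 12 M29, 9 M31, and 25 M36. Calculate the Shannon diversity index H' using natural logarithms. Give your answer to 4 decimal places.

Total N = 7+6+4+19+15+12+9+25 = 97, so the proportions are 0.072165, 0.061856, 0.041237, 0.195876, 0.154639, 0.123711, 0.092784, 0.257732 (working shown to 6 dp, full precision carried).
Each pᵢ ln pᵢ term: 0.072165×(-2.628801)=-0.189707, 0.061856×(-2.782952)=-0.172141, 0.041237×(-3.188417)=-0.131481, 0.195876×(-1.630272)=-0.319332, 0.154639×(-1.866661)=-0.288659, 0.123711×(-2.089804)=-0.258532, 0.092784×(-2.377486)=-0.220592, 0.257732×(-1.355835)=-0.349442.
Sum = -1.929886, so H' = 1.9299.

1.9299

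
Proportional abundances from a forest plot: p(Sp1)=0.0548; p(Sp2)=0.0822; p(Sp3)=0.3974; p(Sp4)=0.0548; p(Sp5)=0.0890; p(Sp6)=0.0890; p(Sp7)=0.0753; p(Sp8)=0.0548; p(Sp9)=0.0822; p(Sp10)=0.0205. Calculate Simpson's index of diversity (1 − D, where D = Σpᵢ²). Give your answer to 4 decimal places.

0.7976

D = 0.0548² + 0.0822² + 0.3974² + 0.0548² + 0.089² + 0.089² + 0.0753² + 0.0548² + 0.0822² + 0.0205² = 0.003003 + 0.006757 + 0.157927 + 0.003003 + 0.007921 + 0.007921 + 0.005670 + 0.003003 + 0.006757 + 0.000420 = 0.202382 (working shown to 6 dp, full precision carried).
So 1 − D = 0.797618, i.e. 0.7976 to 4 decimal places.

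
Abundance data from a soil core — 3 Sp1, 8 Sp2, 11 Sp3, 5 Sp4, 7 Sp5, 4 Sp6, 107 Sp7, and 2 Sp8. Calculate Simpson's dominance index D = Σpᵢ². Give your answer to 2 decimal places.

0.54

Total N = 3+8+11+5+7+4+107+2 = 147, so the proportions are 0.0204, 0.0544, 0.0748, 0.034, 0.0476, 0.0272, 0.7279, 0.0136 (working shown to 4 dp, full precision carried).
D = 0.0204² + 0.0544² + 0.0748² + 0.034² + 0.0476² + 0.0272² + 0.7279² + 0.0136² = 0.0004 + 0.0030 + 0.0056 + 0.0012 + 0.0023 + 0.0007 + 0.5298 + 0.0002 = 0.5432.
To 2 decimal places, D = 0.54.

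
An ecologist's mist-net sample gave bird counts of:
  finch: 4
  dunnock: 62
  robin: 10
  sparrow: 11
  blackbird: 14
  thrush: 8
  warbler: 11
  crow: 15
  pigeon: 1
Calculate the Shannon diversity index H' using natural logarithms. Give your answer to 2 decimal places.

1.74

Total N = 4+62+10+11+14+8+11+15+1 = 136, so the proportions are 0.0294, 0.4559, 0.0735, 0.0809, 0.1029, 0.0588, 0.0809, 0.1103, 0.0074 (working shown to 4 dp, full precision carried).
Each pᵢ ln pᵢ term: 0.0294×(-3.5264)=-0.1037, 0.4559×(-0.7855)=-0.3581, 0.0735×(-2.6101)=-0.1919, 0.0809×(-2.5148)=-0.2034, 0.1029×(-2.2736)=-0.2340, 0.0588×(-2.8332)=-0.1667, 0.0809×(-2.5148)=-0.2034, 0.1103×(-2.2046)=-0.2432, 0.0074×(-4.9127)=-0.0361.
Sum = -1.7405, so H' = 1.74.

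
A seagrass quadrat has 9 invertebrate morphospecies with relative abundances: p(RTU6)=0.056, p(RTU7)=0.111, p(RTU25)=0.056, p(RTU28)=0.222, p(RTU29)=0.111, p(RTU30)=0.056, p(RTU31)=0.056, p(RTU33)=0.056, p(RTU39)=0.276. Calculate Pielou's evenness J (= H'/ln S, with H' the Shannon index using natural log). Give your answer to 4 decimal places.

H' = −Σ pᵢ ln pᵢ = −((-0.161415) + (-0.244003) + (-0.161415) + (-0.334127) + (-0.244003) + (-0.161415) + (-0.161415) + (-0.161415) + (-0.355310)) = 1.984516 (working shown to 6 dp, full precision carried).
With S = 9 species, ln S = 2.197225, so J = 1.984516/2.197225 = 0.903192, i.e. 0.9032 to 4 decimal places.

0.9032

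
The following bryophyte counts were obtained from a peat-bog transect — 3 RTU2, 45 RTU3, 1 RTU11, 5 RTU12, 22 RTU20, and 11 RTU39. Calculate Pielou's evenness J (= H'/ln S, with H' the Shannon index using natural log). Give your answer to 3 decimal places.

0.715

Total N = 3+45+1+5+22+11 = 87, so the proportions are 0.03448, 0.51724, 0.01149, 0.05747, 0.25287, 0.12644 (working shown to 5 dp, full precision carried).
H' = −Σ pᵢ ln pᵢ = −((-0.11611) + (-0.34099) + (-0.05133) + (-0.16416) + (-0.34767) + (-0.26147)) = 1.28174.
With S = 6 species, ln S = 1.79176, so J = 1.28174/1.79176 = 0.71535, i.e. 0.715 to 3 decimal places.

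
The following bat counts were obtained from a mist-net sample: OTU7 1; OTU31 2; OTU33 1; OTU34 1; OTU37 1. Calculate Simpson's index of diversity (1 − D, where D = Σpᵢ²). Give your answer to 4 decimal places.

Total N = 1+2+1+1+1 = 6, so the proportions are 0.166667, 0.333333, 0.166667, 0.166667, 0.166667 (working shown to 6 dp, full precision carried).
D = 0.166667² + 0.333333² + 0.166667² + 0.166667² + 0.166667² = 0.027778 + 0.111111 + 0.027778 + 0.027778 + 0.027778 = 0.222222.
So 1 − D = 0.777778, i.e. 0.7778 to 4 decimal places.

0.7778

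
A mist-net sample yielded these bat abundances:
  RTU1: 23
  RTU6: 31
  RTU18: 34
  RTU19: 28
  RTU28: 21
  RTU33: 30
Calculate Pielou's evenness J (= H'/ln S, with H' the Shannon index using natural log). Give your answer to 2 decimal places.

0.99

Total N = 23+31+34+28+21+30 = 167, so the proportions are 0.1377, 0.1856, 0.2036, 0.1677, 0.1257, 0.1796 (working shown to 4 dp, full precision carried).
H' = −Σ pᵢ ln pᵢ = −((-0.2730) + (-0.3126) + (-0.3240) + (-0.2994) + (-0.2607) + (-0.3084)) = 1.7782.
With S = 6 species, ln S = 1.7918, so J = 1.7782/1.7918 = 0.9925, i.e. 0.99 to 2 decimal places.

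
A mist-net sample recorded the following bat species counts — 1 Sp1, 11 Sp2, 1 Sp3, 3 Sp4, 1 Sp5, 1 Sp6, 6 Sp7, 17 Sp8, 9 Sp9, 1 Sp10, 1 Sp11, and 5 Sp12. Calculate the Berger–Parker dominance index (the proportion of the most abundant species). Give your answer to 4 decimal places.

0.2982

Total N = 1+11+1+3+1+1+6+17+9+1+1+5 = 57, so the proportions are 0.017544, 0.192982, 0.017544, 0.052632, 0.017544, 0.017544, 0.105263, 0.298246, 0.157895, 0.017544, 0.017544, 0.087719 (working shown to 6 dp, full precision carried).
The largest proportion is 0.298246, i.e. d = 0.2982 to 4 decimal places.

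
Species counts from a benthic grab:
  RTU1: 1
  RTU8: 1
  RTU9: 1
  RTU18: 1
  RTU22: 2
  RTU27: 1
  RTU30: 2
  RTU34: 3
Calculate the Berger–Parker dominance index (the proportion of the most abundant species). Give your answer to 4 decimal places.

Total N = 1+1+1+1+2+1+2+3 = 12, so the proportions are 0.083333, 0.083333, 0.083333, 0.083333, 0.166667, 0.083333, 0.166667, 0.25 (working shown to 6 dp, full precision carried).
The largest proportion is 0.25, i.e. d = 0.2500 to 4 decimal places.

0.2500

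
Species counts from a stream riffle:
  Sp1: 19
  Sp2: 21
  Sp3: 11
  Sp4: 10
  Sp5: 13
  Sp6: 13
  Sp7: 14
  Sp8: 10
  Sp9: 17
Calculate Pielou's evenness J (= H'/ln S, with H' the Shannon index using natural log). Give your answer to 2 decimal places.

Total N = 19+21+11+10+13+13+14+10+17 = 128, so the proportions are 0.1484, 0.1641, 0.0859, 0.0781, 0.1016, 0.1016, 0.1094, 0.0781, 0.1328 (working shown to 4 dp, full precision carried).
H' = −Σ pᵢ ln pᵢ = −((-0.2832) + (-0.2965) + (-0.2109) + (-0.1992) + (-0.2323) + (-0.2323) + (-0.2420) + (-0.1992) + (-0.2681)) = 2.1637.
With S = 9 species, ln S = 2.1972, so J = 2.1637/2.1972 = 0.9847, i.e. 0.98 to 2 decimal places.

0.98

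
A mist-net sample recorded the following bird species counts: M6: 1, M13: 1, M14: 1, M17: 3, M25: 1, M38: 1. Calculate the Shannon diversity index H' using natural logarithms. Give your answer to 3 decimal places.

Total N = 1+1+1+3+1+1 = 8, so the proportions are 0.125, 0.125, 0.125, 0.375, 0.125, 0.125 (working shown to 5 dp, full precision carried).
Each pᵢ ln pᵢ term: 0.125×(-2.07944)=-0.25993, 0.125×(-2.07944)=-0.25993, 0.125×(-2.07944)=-0.25993, 0.375×(-0.98083)=-0.36781, 0.125×(-2.07944)=-0.25993, 0.125×(-2.07944)=-0.25993.
Sum = -1.66746, so H' = 1.667.

1.667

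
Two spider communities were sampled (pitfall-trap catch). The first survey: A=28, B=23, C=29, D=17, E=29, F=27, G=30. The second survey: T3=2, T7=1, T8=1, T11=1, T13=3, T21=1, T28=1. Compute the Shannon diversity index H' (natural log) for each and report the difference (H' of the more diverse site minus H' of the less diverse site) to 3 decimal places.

0.097

The first survey: N=183, proportions 0.15301, 0.12568, 0.15847, 0.0929, 0.15847, 0.14754, 0.16393, giving H' = 1.93129 (working shown to 5 dp, full precision carried).
The second survey: N=10, proportions 0.2, 0.1, 0.1, 0.1, 0.3, 0.1, 0.1, giving H' = 1.83437.
Difference = |1.93129 − 1.83437| = 0.09692, i.e. 0.097 to 3 decimal places.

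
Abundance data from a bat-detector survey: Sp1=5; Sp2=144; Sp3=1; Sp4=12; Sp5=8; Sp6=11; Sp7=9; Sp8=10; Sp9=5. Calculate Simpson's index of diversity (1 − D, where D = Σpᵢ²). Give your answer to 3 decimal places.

Total N = 5+144+1+12+8+11+9+10+5 = 205, so the proportions are 0.02439, 0.70244, 0.00488, 0.05854, 0.03902, 0.05366, 0.0439, 0.04878, 0.02439 (working shown to 5 dp, full precision carried).
D = 0.02439² + 0.70244² + 0.00488² + 0.05854² + 0.03902² + 0.05366² + 0.0439² + 0.04878² + 0.02439² = 0.00059 + 0.49342 + 0.00002 + 0.00343 + 0.00152 + 0.00288 + 0.00193 + 0.00238 + 0.00059 = 0.50677.
So 1 − D = 0.49323, i.e. 0.493 to 3 decimal places.

0.493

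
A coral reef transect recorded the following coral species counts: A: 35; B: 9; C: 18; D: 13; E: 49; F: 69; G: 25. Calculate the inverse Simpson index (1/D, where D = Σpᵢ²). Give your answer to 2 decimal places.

4.96

Total N = 35+9+18+13+49+69+25 = 218, so the proportions are 0.16055, 0.041284, 0.082569, 0.059633, 0.224771, 0.316514, 0.114679 (working shown to 6 dp, full precision carried).
D = 0.16055² + 0.041284² + 0.082569² + 0.059633² + 0.224771² + 0.316514² + 0.114679² = 0.025776 + 0.001704 + 0.006818 + 0.003556 + 0.050522 + 0.100181 + 0.013151 = 0.201709.
So 1/D = 4.9576, i.e. 4.96 to 2 decimal places.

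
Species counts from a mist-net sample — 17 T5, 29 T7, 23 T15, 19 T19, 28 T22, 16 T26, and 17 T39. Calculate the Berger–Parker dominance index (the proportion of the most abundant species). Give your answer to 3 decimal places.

0.195

Total N = 17+29+23+19+28+16+17 = 149, so the proportions are 0.11409, 0.19463, 0.15436, 0.12752, 0.18792, 0.10738, 0.11409 (working shown to 5 dp, full precision carried).
The largest proportion is 0.19463, i.e. d = 0.195 to 3 decimal places.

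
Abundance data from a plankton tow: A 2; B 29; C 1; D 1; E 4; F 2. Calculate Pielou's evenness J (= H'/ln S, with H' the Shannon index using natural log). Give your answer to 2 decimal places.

0.53

Total N = 2+29+1+1+4+2 = 39, so the proportions are 0.0513, 0.7436, 0.0256, 0.0256, 0.1026, 0.0513 (working shown to 4 dp, full precision carried).
H' = −Σ pᵢ ln pᵢ = −((-0.1523) + (-0.2203) + (-0.0939) + (-0.0939) + (-0.2336) + (-0.1523)) = 0.9464.
With S = 6 species, ln S = 1.7918, so J = 0.9464/1.7918 = 0.5282, i.e. 0.53 to 2 decimal places.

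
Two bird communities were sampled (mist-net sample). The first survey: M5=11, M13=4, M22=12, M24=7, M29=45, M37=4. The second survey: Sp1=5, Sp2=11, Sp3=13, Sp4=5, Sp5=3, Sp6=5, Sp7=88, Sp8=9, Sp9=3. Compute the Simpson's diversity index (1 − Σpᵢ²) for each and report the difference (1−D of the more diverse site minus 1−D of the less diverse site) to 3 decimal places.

The first survey: N=83, proportions 0.13253, 0.04819, 0.14458, 0.08434, 0.54217, 0.04819, giving 1−D = 0.65583 (working shown to 5 dp, full precision carried).
The second survey: N=142, proportions 0.03521, 0.07746, 0.09155, 0.03521, 0.02113, 0.03521, 0.61972, 0.06338, 0.02113, giving 1−D = 0.59294.
Difference = |0.65583 − 0.59294| = 0.06289, i.e. 0.063 to 3 decimal places.

0.063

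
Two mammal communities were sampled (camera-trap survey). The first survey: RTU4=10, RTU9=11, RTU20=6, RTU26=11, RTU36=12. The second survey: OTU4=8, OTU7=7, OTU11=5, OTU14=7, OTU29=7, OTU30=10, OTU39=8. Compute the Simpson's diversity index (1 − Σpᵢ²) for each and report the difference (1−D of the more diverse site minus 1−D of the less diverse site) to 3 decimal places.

The first survey: N=50, proportions 0.2, 0.22, 0.12, 0.22, 0.24, giving 1−D = 0.79120 (working shown to 5 dp, full precision carried).
The second survey: N=52, proportions 0.15385, 0.13462, 0.09615, 0.13462, 0.13462, 0.19231, 0.15385, giving 1−D = 0.85207.
Difference = |0.79120 − 0.85207| = 0.06087, i.e. 0.061 to 3 decimal places.

0.061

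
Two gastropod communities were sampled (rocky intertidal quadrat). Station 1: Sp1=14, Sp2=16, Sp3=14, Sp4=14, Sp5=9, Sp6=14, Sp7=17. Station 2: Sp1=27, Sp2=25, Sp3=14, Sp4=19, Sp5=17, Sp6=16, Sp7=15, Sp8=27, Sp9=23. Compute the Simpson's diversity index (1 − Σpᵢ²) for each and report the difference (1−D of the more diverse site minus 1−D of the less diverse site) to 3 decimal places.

Station 1: N=98, proportions 0.14286, 0.16327, 0.14286, 0.14286, 0.09184, 0.14286, 0.17347, giving 1−D = 0.85319 (working shown to 5 dp, full precision carried).
Station 2: N=183, proportions 0.14754, 0.13661, 0.0765, 0.10383, 0.0929, 0.08743, 0.08197, 0.14754, 0.12568, giving 1−D = 0.88238.
Difference = |0.85319 − 0.88238| = 0.02919, i.e. 0.029 to 3 decimal places.

0.029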